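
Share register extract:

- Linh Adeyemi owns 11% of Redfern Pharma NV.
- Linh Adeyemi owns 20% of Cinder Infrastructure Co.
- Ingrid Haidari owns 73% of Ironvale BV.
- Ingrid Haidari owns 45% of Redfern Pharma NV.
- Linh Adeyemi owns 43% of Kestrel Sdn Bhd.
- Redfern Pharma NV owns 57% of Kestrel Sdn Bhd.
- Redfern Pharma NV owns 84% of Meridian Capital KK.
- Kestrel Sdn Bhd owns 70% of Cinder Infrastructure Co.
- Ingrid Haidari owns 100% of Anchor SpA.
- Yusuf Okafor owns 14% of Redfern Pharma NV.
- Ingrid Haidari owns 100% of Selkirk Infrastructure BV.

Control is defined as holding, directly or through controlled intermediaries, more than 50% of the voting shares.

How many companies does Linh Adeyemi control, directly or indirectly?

Linh's largest direct stake is 43% in Kestrel, which does not meet the threshold.
Linh controls 0 companies.

0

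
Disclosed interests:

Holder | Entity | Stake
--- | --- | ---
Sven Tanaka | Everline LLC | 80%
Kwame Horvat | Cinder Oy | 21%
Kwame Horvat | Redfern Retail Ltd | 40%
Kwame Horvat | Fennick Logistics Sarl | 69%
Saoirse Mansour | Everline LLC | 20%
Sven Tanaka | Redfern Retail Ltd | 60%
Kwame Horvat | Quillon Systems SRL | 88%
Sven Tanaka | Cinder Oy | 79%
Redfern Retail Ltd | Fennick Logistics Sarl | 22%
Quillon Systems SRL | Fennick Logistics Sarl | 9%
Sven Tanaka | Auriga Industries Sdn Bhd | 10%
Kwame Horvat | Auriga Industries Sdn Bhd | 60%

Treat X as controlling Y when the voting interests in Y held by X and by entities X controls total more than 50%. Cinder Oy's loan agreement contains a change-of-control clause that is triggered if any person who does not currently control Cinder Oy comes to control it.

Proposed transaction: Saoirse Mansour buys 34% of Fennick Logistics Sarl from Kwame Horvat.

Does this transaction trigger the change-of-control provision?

No

The purchase adds only to Saoirse's holdings (Kwame's stake shrinks), so Saoirse is the only person who could newly come to control Cinder.
Saoirse's largest direct stake is 20% in Everline, which does not meet the threshold, so Saoirse controls no company.
Neither Saoirse nor any entity Saoirse controls holds any voting interest in Cinder.
So before the transaction, Saoirse does not control Cinder.
After the purchase, Saoirse holds 34% of Fennick directly, and Kwame's stake falls to 35%.
Saoirse's side now holds 34% of Fennick, not > 50%, so Saoirse still does not control Fennick.
After the transaction, neither Saoirse nor any entity Saoirse controls holds a voting interest in Cinder, so Saoirse still does not control it.
No new person acquires control, so the clause is not triggered.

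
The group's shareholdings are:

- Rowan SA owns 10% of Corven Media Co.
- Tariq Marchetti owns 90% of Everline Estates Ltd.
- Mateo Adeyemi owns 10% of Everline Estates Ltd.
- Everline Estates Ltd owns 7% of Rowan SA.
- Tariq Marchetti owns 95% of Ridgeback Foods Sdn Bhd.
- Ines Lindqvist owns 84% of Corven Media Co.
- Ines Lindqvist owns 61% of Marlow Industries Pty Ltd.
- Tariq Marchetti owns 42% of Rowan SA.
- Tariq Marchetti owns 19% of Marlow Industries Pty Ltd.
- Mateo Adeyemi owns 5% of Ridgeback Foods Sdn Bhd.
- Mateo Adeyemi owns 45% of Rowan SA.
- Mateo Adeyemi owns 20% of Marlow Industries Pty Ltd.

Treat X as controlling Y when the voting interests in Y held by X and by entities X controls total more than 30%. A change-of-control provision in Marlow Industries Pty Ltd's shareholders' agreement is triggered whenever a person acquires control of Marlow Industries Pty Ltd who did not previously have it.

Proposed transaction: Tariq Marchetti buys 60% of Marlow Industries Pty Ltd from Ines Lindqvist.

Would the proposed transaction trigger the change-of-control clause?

Yes

The purchase adds only to Tariq's holdings (Ines's stake shrinks), so Tariq is the only person who could newly come to control Marlow.
Tariq holds 95% of Ridgeback, so Tariq controls Ridgeback.
Tariq holds 90% of Everline, so Tariq controls Everline.
Tariq and Everline together hold 42% + 7% = 49% of Rowan, so Tariq controls Rowan.
In Marlow, Tariq's side holds only 19%, not > 30%.
So before the transaction, Tariq does not control Marlow.
After the purchase, Tariq's direct stake in Marlow rises to 19% + 60% = 79%, and Ines's stake falls to 1%.
Tariq holds 79% of Marlow, so Tariq controls Marlow.
Tariq did not control Marlow before and does after, so the clause is triggered.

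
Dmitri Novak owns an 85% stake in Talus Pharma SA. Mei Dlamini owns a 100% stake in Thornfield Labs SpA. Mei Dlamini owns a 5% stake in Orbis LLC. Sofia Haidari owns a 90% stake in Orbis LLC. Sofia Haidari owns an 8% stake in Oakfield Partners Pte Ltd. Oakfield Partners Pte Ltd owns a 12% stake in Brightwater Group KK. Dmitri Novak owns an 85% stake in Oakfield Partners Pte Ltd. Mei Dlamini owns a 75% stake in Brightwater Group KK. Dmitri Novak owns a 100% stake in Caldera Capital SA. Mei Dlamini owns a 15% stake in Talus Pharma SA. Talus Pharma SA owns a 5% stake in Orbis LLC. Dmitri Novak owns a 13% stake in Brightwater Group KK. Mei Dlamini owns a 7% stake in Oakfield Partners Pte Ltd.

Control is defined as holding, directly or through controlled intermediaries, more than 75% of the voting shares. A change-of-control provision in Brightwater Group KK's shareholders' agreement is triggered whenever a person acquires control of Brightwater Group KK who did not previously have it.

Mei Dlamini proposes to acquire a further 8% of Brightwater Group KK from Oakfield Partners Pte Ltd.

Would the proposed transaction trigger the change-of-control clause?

Yes

The purchase adds only to Mei's holdings (Oakfield's stake shrinks), so Mei is the only person who could newly come to control Brightwater.
Mei holds 100% of Thornfield, so Mei controls Thornfield.
In Brightwater, Mei's side holds only 75%, not > 75%.
So before the transaction, Mei does not control Brightwater.
After the purchase, Mei's direct stake in Brightwater rises to 75% + 8% = 83%, and Oakfield's stake falls to 4%.
Mei holds 83% of Brightwater, so Mei controls Brightwater.
Mei did not control Brightwater before and does after, so the clause is triggered.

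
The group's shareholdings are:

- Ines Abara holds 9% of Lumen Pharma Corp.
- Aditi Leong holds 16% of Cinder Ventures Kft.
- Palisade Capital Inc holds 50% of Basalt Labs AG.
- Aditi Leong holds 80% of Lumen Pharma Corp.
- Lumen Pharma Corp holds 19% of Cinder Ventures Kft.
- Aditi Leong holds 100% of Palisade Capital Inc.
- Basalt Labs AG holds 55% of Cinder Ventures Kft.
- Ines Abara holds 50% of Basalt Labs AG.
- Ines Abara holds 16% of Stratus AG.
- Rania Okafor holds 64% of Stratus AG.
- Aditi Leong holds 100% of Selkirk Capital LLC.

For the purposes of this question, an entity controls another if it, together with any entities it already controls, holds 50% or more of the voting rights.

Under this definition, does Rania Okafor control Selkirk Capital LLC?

No

Rania holds 64% of Stratus, so Rania controls Stratus.
Neither Rania nor any entity Rania controls holds any voting interest in Selkirk.
So Rania does not control Selkirk.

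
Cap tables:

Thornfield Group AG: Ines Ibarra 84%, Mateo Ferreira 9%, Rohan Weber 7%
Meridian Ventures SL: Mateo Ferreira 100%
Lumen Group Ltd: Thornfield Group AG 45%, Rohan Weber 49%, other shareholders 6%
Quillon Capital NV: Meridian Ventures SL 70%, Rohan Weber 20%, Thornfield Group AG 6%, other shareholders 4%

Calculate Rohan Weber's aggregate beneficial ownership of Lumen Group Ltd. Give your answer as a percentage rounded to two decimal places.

Rohan reaches Lumen along 2 paths.
Via Thornfield: 7% × 45% = 3.15%.
Direct stake: 49% = 49%.
Total: 3.15% + 49% = 52.15%.

52.15%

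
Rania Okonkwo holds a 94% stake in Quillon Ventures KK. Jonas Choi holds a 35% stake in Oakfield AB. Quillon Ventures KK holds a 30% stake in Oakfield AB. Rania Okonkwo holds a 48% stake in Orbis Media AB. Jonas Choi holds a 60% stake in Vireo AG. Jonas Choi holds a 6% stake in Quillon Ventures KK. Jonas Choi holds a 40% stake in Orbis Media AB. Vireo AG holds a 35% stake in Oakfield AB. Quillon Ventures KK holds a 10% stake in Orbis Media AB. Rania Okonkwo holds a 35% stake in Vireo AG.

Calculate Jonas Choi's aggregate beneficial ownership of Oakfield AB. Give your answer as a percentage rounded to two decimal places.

Jonas reaches Oakfield along 3 paths.
Via Quillon: 6% × 30% = 1.8%.
Via Vireo: 60% × 35% = 21%.
Direct stake: 35% = 35%.
Total: 1.8% + 21% + 35% = 57.8%.
Rounded: 57.80%.

57.80%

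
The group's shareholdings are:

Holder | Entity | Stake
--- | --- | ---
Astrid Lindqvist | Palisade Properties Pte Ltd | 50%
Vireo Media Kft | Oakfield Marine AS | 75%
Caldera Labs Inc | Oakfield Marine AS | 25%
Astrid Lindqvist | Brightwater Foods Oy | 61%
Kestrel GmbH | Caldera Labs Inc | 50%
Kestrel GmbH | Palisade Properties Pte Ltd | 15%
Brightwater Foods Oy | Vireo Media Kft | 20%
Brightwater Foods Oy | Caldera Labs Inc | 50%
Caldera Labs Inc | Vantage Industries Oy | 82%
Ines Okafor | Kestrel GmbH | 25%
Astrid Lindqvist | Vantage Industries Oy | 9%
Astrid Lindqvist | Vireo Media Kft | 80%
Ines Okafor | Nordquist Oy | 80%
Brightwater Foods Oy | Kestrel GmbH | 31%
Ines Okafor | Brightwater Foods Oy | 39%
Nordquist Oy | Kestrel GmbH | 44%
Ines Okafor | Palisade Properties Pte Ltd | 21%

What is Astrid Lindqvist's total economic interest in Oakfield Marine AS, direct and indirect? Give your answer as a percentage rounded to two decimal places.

Astrid reaches Oakfield along 4 paths.
Via Brightwater → Vireo: 61% × 20% × 75% = 9.15%.
Via Vireo: 80% × 75% = 60%.
Via Brightwater → Kestrel → Caldera: 61% × 31% × 50% × 25% = 2.36375%.
Via Brightwater → Caldera: 61% × 50% × 25% = 7.625%.
Total: 9.15% + 60% + 2.36375% + 7.625% = 79.13875%.
Rounded: 79.14%.

79.14%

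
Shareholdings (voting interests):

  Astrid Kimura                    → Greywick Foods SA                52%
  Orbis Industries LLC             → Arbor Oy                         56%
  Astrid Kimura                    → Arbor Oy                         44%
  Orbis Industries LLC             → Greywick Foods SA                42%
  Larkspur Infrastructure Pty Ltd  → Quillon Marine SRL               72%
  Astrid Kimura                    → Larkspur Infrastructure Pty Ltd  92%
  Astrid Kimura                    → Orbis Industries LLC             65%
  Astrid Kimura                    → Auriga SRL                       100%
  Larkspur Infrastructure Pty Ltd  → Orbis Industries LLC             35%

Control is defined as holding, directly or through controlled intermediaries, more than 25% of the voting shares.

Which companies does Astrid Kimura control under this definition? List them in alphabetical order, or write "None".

Arbor Oy, Auriga SRL, Greywick Foods SA, Larkspur Infrastructure Pty Ltd, Orbis Industries LLC, Quillon Marine SRL

Astrid holds 92% of Larkspur, so Astrid controls Larkspur.
Larkspur and Astrid together hold 35% + 65% = 100% of Orbis, so Astrid controls Orbis.
Astrid and Orbis together hold 52% + 42% = 94% of Greywick, so Astrid controls Greywick.
Astrid holds 100% of Auriga, so Astrid controls Auriga.
Larkspur holds 72% of Quillon, so Astrid controls Quillon.
Astrid and Orbis together hold 44% + 56% = 100% of Arbor, so Astrid controls Arbor.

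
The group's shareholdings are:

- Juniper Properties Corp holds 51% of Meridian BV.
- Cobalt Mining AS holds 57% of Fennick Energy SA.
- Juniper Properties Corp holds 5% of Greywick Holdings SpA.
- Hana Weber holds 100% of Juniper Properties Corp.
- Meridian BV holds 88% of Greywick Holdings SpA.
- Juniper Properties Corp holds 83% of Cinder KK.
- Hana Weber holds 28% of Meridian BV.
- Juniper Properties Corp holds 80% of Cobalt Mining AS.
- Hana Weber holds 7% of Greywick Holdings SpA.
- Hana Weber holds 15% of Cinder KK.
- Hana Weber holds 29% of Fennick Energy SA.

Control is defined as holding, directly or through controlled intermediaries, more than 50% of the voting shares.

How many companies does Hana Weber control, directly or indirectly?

Hana holds 100% of Juniper, so Hana controls Juniper.
Juniper and Hana together hold 51% + 28% = 79% of Meridian, so Hana controls Meridian.
Juniper holds 80% of Cobalt, so Hana controls Cobalt.
Meridian and Juniper and Hana together hold 88% + 5% + 7% = 100% of Greywick, so Hana controls Greywick.
Hana and Juniper together hold 15% + 83% = 98% of Cinder, so Hana controls Cinder.
Cobalt and Hana together hold 57% + 29% = 86% of Fennick, so Hana controls Fennick.
Hana controls 6 companies.

6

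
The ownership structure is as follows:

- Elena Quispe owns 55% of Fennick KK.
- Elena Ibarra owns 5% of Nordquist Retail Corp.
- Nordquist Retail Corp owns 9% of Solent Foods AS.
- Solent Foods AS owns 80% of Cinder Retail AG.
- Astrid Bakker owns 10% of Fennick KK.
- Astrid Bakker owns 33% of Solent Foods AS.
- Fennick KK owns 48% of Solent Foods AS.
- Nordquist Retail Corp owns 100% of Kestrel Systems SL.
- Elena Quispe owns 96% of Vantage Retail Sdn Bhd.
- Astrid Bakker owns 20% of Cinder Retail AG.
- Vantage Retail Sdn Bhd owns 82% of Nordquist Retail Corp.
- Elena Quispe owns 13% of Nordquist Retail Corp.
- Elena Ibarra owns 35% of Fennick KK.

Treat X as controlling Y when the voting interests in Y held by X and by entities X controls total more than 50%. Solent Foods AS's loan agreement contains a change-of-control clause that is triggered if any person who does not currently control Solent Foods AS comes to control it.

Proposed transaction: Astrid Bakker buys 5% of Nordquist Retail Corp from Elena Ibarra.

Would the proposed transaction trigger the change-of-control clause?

The purchase adds only to Astrid's holdings (Elena Ibarra's stake shrinks), so Astrid is the only person who could newly come to control Solent.
Astrid's largest direct stake is 33% in Solent, which does not meet the threshold, so Astrid controls no company.
In Solent, Astrid's side holds only 33%, not > 50%.
So before the transaction, Astrid does not control Solent.
After the purchase, Astrid holds 5% of Nordquist directly, and Elena Ibarra's stake falls to 0%.
Astrid's side now holds 5% of Nordquist, not > 50%, so Astrid still does not control Nordquist.
After the transaction, Astrid's side holds 33% of Solent, not > 50%, so Astrid still does not control Solent.
No new person acquires control, so the clause is not triggered.

No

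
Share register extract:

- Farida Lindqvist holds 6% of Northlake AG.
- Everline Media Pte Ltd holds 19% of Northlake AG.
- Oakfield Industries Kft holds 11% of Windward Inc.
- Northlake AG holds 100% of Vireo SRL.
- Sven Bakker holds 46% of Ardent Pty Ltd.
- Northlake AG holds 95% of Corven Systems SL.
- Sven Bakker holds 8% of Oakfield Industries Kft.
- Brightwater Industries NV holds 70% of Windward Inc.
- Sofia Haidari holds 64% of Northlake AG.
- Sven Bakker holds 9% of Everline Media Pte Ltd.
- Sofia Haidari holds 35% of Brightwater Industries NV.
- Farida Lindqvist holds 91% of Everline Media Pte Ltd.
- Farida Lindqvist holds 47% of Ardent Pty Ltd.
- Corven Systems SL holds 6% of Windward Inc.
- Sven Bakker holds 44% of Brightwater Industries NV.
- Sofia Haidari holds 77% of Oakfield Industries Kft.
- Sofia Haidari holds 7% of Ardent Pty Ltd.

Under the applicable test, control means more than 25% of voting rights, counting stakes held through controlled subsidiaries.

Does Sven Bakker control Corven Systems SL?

No

Sven holds 44% of Brightwater, so Sven controls Brightwater.
Sven holds 46% of Ardent, so Sven controls Ardent.
Brightwater holds 70% of Windward, so Sven controls Windward.
Neither Sven nor any entity Sven controls holds any voting interest in Corven.
So Sven does not control Corven.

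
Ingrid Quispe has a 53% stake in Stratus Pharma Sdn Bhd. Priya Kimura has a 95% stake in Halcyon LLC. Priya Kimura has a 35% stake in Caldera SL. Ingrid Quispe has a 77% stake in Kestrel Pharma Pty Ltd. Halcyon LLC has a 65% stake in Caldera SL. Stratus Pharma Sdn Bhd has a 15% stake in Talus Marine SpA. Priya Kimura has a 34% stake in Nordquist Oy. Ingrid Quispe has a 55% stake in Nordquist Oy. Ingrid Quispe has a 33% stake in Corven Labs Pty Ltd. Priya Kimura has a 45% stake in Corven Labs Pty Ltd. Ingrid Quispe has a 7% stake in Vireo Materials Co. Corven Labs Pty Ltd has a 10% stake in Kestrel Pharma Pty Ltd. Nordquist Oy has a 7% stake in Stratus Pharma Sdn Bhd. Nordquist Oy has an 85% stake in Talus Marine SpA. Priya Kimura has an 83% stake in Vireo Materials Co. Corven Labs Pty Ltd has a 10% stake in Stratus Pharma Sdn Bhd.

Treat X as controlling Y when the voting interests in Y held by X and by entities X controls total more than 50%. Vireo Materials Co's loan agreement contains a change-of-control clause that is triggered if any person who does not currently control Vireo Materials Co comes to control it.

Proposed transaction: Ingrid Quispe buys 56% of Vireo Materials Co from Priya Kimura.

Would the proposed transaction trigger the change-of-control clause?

Yes

The purchase adds only to Ingrid's holdings (Priya's stake shrinks), so Ingrid is the only person who could newly come to control Vireo.
Ingrid holds 55% of Nordquist, so Ingrid controls Nordquist.
Nordquist and Ingrid together hold 7% + 53% = 60% of Stratus, so Ingrid controls Stratus.
Stratus and Nordquist together hold 15% + 85% = 100% of Talus, so Ingrid controls Talus.
Ingrid holds 77% of Kestrel, so Ingrid controls Kestrel.
In Vireo, Ingrid's side holds only 7%, not > 50%.
So before the transaction, Ingrid does not control Vireo.
After the purchase, Ingrid's direct stake in Vireo rises to 7% + 56% = 63%, and Priya's stake falls to 27%.
Ingrid holds 63% of Vireo, so Ingrid controls Vireo.
Ingrid did not control Vireo before and does after, so the clause is triggered.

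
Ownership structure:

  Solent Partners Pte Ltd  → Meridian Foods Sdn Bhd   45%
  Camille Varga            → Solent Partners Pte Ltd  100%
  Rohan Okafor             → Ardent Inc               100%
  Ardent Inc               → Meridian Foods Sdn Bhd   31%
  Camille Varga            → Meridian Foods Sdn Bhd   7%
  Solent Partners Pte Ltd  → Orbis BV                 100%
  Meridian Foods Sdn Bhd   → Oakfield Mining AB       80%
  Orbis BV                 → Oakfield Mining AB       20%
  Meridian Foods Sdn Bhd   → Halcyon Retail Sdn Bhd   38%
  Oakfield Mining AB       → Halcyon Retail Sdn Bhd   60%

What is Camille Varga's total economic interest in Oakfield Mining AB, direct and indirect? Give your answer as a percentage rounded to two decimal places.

Camille reaches Oakfield along 3 paths.
Via Solent → Orbis: 100% × 100% × 20% = 20%.
Via Meridian: 7% × 80% = 5.6%.
Via Solent → Meridian: 100% × 45% × 80% = 36%.
Total: 20% + 5.6% + 36% = 61.6%.
Rounded: 61.60%.

61.60%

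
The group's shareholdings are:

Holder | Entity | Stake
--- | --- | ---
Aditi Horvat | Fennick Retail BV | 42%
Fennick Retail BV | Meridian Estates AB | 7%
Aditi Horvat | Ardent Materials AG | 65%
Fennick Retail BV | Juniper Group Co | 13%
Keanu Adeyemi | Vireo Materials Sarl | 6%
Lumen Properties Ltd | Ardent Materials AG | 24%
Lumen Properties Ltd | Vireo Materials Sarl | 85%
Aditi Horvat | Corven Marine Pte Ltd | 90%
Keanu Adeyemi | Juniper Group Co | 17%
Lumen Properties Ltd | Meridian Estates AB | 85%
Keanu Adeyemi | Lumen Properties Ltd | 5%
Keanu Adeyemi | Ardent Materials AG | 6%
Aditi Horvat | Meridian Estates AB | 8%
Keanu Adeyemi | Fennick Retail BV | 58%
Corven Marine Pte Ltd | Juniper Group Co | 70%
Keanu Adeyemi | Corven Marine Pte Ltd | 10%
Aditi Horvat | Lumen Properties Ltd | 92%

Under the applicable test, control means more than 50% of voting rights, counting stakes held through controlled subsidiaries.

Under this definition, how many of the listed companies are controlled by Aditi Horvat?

Aditi holds 90% of Corven, so Aditi controls Corven.
Aditi holds 92% of Lumen, so Aditi controls Lumen.
Lumen holds 85% of Vireo, so Aditi controls Vireo.
Corven holds 70% of Juniper, so Aditi controls Juniper.
Lumen and Aditi together hold 85% + 8% = 93% of Meridian, so Aditi controls Meridian.
Lumen and Aditi together hold 24% + 65% = 89% of Ardent, so Aditi controls Ardent.
No other company's threshold is met.
Aditi controls 6 companies.

6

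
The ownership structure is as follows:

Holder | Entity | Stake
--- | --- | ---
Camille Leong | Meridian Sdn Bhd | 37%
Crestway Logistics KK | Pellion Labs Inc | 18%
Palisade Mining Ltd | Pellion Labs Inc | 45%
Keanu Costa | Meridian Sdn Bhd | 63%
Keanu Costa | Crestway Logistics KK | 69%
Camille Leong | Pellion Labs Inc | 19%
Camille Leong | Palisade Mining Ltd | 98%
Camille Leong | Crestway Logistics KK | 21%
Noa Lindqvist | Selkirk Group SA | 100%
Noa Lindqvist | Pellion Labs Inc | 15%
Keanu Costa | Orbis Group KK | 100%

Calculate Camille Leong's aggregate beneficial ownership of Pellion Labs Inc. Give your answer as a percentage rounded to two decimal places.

66.88%

Camille reaches Pellion along 3 paths.
Via Palisade: 98% × 45% = 44.1%.
Via Crestway: 21% × 18% = 3.78%.
Direct stake: 19% = 19%.
Total: 44.1% + 3.78% + 19% = 66.88%.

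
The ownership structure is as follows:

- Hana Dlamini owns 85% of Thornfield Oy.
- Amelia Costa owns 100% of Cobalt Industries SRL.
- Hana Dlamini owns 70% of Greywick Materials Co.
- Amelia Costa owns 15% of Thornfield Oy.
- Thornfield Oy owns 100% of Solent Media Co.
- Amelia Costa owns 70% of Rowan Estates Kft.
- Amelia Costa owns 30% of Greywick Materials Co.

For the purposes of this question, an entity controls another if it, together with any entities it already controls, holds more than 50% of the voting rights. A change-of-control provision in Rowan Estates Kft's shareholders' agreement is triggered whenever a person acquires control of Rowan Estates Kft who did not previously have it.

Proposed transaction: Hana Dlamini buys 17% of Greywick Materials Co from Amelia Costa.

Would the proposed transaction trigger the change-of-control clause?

No

The purchase adds only to Hana's holdings (Amelia's stake shrinks), so Hana is the only person who could newly come to control Rowan.
Hana holds 70% of Greywick, so Hana controls Greywick.
Hana holds 85% of Thornfield, so Hana controls Thornfield.
Thornfield holds 100% of Solent, so Hana controls Solent.
Neither Hana nor any entity Hana controls holds any voting interest in Rowan.
So before the transaction, Hana does not control Rowan.
After the purchase, Hana's direct stake in Greywick rises to 70% + 17% = 87%, and Amelia's stake falls to 13%.
Hana holds 87% of Greywick, so Hana controls Greywick.
After the transaction, neither Hana nor any entity Hana controls holds a voting interest in Rowan, so Hana still does not control it.
No new person acquires control, so the clause is not triggered.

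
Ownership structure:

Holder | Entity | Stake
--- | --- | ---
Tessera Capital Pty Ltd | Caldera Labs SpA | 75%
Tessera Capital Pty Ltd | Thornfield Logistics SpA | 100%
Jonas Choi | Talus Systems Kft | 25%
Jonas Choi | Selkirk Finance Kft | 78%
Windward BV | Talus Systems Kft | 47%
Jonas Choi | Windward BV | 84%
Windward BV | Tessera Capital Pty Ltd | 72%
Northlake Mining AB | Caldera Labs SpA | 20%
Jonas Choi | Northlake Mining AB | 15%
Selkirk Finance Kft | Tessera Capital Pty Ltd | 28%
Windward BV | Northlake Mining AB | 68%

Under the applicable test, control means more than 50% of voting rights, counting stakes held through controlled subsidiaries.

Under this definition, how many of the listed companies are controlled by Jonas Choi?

Jonas holds 84% of Windward, so Jonas controls Windward.
Jonas holds 78% of Selkirk, so Jonas controls Selkirk.
Jonas and Windward together hold 15% + 68% = 83% of Northlake, so Jonas controls Northlake.
Selkirk and Windward together hold 28% + 72% = 100% of Tessera, so Jonas controls Tessera.
Jonas and Windward together hold 25% + 47% = 72% of Talus, so Jonas controls Talus.
Tessera holds 100% of Thornfield, so Jonas controls Thornfield.
Northlake and Tessera together hold 20% + 75% = 95% of Caldera, so Jonas controls Caldera.
Jonas controls 7 companies.

7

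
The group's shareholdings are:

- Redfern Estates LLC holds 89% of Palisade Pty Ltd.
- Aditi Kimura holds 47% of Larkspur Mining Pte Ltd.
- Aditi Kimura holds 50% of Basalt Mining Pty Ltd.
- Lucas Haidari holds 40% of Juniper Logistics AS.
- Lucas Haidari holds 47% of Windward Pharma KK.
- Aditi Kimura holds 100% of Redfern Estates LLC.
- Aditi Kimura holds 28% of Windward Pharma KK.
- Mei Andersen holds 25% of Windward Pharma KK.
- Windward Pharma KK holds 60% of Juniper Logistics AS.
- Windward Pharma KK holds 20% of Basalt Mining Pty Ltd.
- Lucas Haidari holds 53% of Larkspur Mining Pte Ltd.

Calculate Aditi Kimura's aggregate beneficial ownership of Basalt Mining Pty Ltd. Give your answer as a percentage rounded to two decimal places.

Aditi reaches Basalt along 2 paths.
Via Windward: 28% × 20% = 5.6%.
Direct stake: 50% = 50%.
Total: 5.6% + 50% = 55.6%.
Rounded: 55.60%.

55.60%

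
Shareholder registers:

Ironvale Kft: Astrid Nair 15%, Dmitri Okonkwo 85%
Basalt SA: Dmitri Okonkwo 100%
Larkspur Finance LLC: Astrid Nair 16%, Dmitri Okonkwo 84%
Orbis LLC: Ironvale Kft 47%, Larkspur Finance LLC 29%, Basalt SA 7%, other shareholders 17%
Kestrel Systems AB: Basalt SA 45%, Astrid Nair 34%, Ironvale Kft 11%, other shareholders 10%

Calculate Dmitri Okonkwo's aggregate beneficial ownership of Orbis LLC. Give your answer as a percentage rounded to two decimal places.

Dmitri reaches Orbis along 3 paths.
Via Ironvale: 85% × 47% = 39.95%.
Via Larkspur: 84% × 29% = 24.36%.
Via Basalt: 100% × 7% = 7%.
Total: 39.95% + 24.36% + 7% = 71.31%.

71.31%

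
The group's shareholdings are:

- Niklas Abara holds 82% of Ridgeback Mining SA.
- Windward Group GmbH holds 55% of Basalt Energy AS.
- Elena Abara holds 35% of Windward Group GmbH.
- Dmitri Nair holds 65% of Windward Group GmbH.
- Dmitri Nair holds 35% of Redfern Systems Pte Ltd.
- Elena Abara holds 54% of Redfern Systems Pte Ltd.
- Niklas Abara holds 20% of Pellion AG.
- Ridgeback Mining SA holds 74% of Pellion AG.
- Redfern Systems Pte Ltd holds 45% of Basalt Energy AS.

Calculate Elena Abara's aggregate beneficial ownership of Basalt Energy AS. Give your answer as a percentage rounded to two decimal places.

Elena reaches Basalt along 2 paths.
Via Windward: 35% × 55% = 19.25%.
Via Redfern: 54% × 45% = 24.3%.
Total: 19.25% + 24.3% = 43.55%.

43.55%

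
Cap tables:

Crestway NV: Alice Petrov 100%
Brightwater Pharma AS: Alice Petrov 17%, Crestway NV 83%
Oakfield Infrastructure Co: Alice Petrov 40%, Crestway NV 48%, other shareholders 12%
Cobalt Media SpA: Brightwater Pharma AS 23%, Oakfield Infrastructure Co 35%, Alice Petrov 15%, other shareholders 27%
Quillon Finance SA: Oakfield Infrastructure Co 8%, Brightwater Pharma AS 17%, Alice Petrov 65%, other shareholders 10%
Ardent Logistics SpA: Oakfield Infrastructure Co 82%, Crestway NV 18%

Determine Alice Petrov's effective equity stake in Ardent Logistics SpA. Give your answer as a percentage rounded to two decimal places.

Alice reaches Ardent along 3 paths.
Via Oakfield: 40% × 82% = 32.8%.
Via Crestway → Oakfield: 100% × 48% × 82% = 39.36%.
Via Crestway: 100% × 18% = 18%.
Total: 32.8% + 39.36% + 18% = 90.16%.

90.16%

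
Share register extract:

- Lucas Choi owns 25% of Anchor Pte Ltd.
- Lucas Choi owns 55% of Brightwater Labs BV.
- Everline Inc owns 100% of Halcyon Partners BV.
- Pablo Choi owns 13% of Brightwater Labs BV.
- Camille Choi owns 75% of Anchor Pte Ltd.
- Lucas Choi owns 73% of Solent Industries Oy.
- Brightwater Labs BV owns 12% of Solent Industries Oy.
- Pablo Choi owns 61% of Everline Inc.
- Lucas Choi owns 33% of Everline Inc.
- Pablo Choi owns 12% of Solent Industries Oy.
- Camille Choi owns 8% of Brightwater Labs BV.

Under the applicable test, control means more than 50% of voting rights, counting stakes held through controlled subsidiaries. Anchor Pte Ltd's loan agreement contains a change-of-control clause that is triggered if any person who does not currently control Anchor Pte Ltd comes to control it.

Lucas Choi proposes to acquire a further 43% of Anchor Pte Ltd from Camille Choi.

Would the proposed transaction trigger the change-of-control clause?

Yes

The purchase adds only to Lucas's holdings (Camille's stake shrinks), so Lucas is the only person who could newly come to control Anchor.
Lucas holds 55% of Brightwater, so Lucas controls Brightwater.
Lucas and Brightwater together hold 73% + 12% = 85% of Solent, so Lucas controls Solent.
In Anchor, Lucas's side holds only 25%, not > 50%.
So before the transaction, Lucas does not control Anchor.
After the purchase, Lucas's direct stake in Anchor rises to 25% + 43% = 68%, and Camille's stake falls to 32%.
Lucas holds 68% of Anchor, so Lucas controls Anchor.
Lucas did not control Anchor before and does after, so the clause is triggered.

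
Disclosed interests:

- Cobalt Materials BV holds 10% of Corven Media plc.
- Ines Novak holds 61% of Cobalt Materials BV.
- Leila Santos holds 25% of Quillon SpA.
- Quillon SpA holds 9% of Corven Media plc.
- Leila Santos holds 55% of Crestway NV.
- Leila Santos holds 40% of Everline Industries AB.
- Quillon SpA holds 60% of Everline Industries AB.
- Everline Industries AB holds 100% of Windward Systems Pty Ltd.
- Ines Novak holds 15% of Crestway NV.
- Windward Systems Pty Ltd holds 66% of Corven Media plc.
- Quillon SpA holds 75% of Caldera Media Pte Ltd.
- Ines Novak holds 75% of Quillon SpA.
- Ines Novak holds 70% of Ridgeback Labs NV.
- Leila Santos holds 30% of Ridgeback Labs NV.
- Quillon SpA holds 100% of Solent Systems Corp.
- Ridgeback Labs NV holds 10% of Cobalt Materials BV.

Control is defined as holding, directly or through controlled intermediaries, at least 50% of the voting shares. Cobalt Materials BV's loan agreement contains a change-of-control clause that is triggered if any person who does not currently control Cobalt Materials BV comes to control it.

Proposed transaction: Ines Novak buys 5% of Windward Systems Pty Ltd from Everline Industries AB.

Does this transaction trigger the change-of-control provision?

The purchase adds only to Ines's holdings (Everline's stake shrinks), so Ines is the only person who could newly come to control Cobalt.
Ines holds 70% of Ridgeback, so Ines controls Ridgeback.
Ines and Ridgeback together hold 61% + 10% = 71% of Cobalt, so Ines controls Cobalt.
So Ines already controls Cobalt before the transaction.
After the purchase, Ines holds 5% of Windward directly, and Everline's stake falls to 95%.
Ines controlled Cobalt already, so this is not a new person acquiring control; every other person's position is unchanged or reduced.
No new person acquires control, so the clause is not triggered.

No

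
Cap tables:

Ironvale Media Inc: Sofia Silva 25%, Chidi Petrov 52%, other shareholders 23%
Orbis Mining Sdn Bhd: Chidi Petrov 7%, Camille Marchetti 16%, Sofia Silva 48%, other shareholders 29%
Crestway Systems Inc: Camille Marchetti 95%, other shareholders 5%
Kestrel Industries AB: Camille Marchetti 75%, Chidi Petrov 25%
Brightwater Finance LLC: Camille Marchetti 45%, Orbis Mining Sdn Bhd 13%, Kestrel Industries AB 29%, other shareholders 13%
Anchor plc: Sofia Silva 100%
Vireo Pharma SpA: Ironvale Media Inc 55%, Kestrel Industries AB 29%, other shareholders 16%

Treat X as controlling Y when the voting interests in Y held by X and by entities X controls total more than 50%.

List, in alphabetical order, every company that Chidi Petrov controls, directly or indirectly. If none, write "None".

Ironvale Media Inc, Vireo Pharma SpA

Chidi holds 52% of Ironvale, so Chidi controls Ironvale.
Ironvale holds 55% of Vireo, so Chidi controls Vireo.
No other company's threshold is met.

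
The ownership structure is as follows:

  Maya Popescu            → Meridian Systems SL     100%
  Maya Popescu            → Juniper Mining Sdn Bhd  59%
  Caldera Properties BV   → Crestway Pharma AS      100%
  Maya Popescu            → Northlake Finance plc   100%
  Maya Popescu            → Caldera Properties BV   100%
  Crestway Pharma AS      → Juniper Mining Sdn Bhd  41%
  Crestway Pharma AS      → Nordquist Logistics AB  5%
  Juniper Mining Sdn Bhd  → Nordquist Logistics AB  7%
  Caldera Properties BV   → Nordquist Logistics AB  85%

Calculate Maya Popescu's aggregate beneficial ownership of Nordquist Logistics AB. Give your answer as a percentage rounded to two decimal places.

97.00%

Maya reaches Nordquist along 4 paths.
Via Caldera: 100% × 85% = 85%.
Via Caldera → Crestway → Juniper: 100% × 100% × 41% × 7% = 2.87%.
Via Juniper: 59% × 7% = 4.13%.
Via Caldera → Crestway: 100% × 100% × 5% = 5%.
Total: 85% + 2.87% + 4.13% + 5% = 97%.
Rounded: 97.00%.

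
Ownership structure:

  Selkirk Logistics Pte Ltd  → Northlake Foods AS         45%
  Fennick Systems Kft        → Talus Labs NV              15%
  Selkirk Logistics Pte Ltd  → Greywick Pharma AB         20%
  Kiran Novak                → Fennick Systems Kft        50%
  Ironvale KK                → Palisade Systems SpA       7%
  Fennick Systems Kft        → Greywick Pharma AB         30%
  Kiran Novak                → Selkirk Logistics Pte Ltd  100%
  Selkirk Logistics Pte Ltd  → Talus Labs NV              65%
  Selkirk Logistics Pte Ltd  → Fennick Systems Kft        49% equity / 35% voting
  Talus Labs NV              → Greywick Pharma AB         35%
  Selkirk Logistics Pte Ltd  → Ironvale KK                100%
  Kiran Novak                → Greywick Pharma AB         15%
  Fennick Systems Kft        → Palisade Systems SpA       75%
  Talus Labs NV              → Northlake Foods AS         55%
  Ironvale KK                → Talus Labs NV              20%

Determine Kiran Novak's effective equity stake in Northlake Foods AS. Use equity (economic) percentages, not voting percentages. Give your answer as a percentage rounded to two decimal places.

Kiran reaches Northlake along 5 paths.
Via Selkirk: 100% × 45% = 45%.
Via Selkirk → Ironvale → Talus: 100% × 100% × 20% × 55% = 11%.
Via Selkirk → Talus: 100% × 65% × 55% = 35.75%.
Via Fennick → Talus: 50% × 15% × 55% = 4.125%.
Via Selkirk → Fennick → Talus: 100% × 49% × 15% × 55% = 4.0425%.
Total: 45% + 11% + 35.75% + 4.125% + 4.0425% = 99.9175%.
Rounded: 99.92%.

99.92%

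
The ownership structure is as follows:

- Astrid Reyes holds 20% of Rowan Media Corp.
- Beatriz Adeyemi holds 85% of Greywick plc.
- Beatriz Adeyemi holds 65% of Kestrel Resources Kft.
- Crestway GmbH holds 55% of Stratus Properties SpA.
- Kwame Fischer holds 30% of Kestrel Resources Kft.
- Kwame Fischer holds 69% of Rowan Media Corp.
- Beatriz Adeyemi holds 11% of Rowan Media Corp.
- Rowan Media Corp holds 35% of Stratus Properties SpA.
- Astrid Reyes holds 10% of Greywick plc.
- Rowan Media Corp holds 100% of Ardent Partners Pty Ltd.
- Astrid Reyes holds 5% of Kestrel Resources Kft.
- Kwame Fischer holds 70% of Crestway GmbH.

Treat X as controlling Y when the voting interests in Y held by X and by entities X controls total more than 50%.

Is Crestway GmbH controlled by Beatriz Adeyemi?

Beatriz holds 85% of Greywick, so Beatriz controls Greywick.
Beatriz holds 65% of Kestrel, so Beatriz controls Kestrel.
Neither Beatriz nor any entity Beatriz controls holds any voting interest in Crestway.
So Beatriz does not control Crestway.

No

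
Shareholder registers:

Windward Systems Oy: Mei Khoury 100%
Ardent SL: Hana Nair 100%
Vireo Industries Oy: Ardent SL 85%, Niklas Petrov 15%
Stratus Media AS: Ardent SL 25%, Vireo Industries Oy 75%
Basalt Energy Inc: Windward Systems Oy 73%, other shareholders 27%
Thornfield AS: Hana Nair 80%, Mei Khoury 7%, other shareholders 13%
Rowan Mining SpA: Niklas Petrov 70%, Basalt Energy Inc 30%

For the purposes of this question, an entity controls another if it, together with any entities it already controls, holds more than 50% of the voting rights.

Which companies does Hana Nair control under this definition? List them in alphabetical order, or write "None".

Hana holds 100% of Ardent, so Hana controls Ardent.
Ardent holds 85% of Vireo, so Hana controls Vireo.
Ardent and Vireo together hold 25% + 75% = 100% of Stratus, so Hana controls Stratus.
Hana holds 80% of Thornfield, so Hana controls Thornfield.
No other company's threshold is met.

Ardent SL, Stratus Media AS, Thornfield AS, Vireo Industries Oy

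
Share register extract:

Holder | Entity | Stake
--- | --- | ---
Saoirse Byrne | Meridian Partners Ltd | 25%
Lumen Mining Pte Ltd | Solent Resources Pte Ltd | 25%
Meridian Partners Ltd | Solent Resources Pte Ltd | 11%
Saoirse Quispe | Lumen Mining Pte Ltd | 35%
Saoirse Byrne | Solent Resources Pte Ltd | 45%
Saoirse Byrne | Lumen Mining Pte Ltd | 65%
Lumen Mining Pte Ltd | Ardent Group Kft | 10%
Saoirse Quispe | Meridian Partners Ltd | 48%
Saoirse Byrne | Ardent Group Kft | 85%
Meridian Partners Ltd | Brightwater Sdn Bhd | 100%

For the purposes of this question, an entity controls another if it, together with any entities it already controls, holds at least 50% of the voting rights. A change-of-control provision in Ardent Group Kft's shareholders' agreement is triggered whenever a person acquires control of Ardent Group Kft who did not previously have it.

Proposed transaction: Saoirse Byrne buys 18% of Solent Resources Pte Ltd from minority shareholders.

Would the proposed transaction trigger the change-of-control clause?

The purchase changes only Saoirse Byrne's holdings, so Saoirse Byrne is the only person who could newly come to control Ardent.
Saoirse Byrne holds 65% of Lumen, so Saoirse Byrne controls Lumen.
Saoirse Byrne and Lumen together hold 85% + 10% = 95% of Ardent, so Saoirse Byrne controls Ardent.
So Saoirse Byrne already controls Ardent before the transaction.
After the purchase, Saoirse Byrne's direct stake in Solent rises to 45% + 18% = 63%.
Saoirse Byrne controlled Ardent already, so this is not a new person acquiring control; every other person's position is unchanged or reduced.
No new person acquires control, so the clause is not triggered.

No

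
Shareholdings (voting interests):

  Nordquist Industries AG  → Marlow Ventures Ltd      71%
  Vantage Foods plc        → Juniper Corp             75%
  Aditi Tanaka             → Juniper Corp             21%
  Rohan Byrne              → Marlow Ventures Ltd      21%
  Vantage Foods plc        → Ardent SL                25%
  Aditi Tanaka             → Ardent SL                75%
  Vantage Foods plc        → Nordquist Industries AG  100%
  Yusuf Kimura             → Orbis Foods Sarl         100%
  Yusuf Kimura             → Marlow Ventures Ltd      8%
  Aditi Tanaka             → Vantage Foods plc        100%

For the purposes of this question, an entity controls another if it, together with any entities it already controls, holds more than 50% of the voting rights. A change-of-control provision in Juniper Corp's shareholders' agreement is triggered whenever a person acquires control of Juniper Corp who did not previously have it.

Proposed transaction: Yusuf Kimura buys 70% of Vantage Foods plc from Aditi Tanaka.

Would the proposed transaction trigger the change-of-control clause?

Yes

The purchase adds only to Yusuf's holdings (Aditi's stake shrinks), so Yusuf is the only person who could newly come to control Juniper.
Yusuf holds 100% of Orbis, so Yusuf controls Orbis.
Neither Yusuf nor any entity Yusuf controls holds any voting interest in Juniper.
So before the transaction, Yusuf does not control Juniper.
After the purchase, Yusuf holds 70% of Vantage directly, and Aditi's stake falls to 30%.
Yusuf holds 70% of Vantage, so Yusuf controls Vantage.
Vantage holds 75% of Juniper, so Yusuf controls Juniper.
Yusuf did not control Juniper before and does after, so the clause is triggered.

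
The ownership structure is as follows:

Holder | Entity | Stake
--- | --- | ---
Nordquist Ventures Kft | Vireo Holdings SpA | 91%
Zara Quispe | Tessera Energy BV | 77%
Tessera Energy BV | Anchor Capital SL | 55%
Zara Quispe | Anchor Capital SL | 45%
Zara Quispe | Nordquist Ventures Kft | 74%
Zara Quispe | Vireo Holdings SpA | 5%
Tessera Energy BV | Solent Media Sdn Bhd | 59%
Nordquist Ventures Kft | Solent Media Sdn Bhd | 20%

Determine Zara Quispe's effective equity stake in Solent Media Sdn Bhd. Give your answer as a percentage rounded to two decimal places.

60.23%

Zara reaches Solent along 2 paths.
Via Tessera: 77% × 59% = 45.43%.
Via Nordquist: 74% × 20% = 14.8%.
Total: 45.43% + 14.8% = 60.23%.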